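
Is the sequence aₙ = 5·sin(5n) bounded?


For all n, -1 ≤ sin(5n) ≤ 1, so -5 ≤ 5·sin(5n) ≤ 5
Lower bound: -5, Upper bound: 5
The sequence IS bounded

Bounded (-5 ≤ aₙ ≤ 5)


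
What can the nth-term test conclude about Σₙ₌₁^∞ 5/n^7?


lim(n→∞) 5/n^7 = 0
lim aₙ = 0 → nth-term test is INCONCLUSIVE
(Need other tests; this is actually a convergent p-series with p=7 > 1)

Inconclusive (lim aₙ = 0; need another test)


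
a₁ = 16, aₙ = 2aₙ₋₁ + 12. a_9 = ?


Computing step by step:
a_1 = 16
a_2 = 44
a_3 = 100
a_4 = 212
a_5 = 436
a_6 = 884
a_7 = 1780
a_8 = 3572
a_9 = 7156


a_9 = 7156


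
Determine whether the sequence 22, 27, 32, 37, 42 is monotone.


Differences: 5, 5, 5, 5
All differences > 0 → strictly INCREASING

Monotonically increasing


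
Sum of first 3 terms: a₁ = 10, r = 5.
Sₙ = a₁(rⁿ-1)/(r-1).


Sₙ = 10×(5^3 - 1)/(5 - 1)
= 10×(125 - 1)/4
= 10×124/4
= 310

S_3 = 310


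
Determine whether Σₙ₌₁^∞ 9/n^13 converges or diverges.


p-series test: Σ c/n^p converges if p > 1, diverges if p ≤ 1 (constant c > 0 doesn't affect convergence).
p = 13
13 > 1 → CONVERGES

Converges (p = 13 > 1)


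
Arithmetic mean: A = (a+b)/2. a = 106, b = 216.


AM = (106 + 216)/2 = 322/2 = 161

AM = 161


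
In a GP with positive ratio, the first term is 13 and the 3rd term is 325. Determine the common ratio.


r^(n-1) = aₙ/a₁
r^2 = 325/13 = 25
r = 25^(1/2)
= ±5; taking r > 0 gives r = 5

r = 5


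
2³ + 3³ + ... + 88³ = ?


Σₖ₌2^88 k³ = [88·89/2]² − [1·2/2]²
= 15335056 − 1 = 15335055

Σk³ = 15335055


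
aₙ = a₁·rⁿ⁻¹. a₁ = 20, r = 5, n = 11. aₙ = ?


aₙ = a₁·r^(n-1)
= 20×5^10
= 20×9765625
= 195312500

a_11 = 195312500


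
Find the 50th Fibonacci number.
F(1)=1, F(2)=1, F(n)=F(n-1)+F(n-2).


Fibonacci sequence: 1, 1, 2, 3, 5, 8, 13, 21, 34, 55, 89, ...
F(50) = 12586269025

F(50) = 12586269025


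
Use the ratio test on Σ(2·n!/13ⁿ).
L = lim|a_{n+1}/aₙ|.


aₙ = 2·n!/13^n
a_{n+1}/aₙ = (n+1)!/13^(n+1) × 13^n/n!  (constant 2 cancels)
= (n+1)/13
L = lim(n→∞) (n+1)/13 = ∞
L > 1 → series DIVERGES

Diverges (ratio test: L = ∞ > 1)


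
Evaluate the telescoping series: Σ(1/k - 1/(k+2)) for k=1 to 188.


Telescoping with gap 2: two head and two tail terms survive.
= (1 + 1/2) - (1/189 + 1/190)
= 3/2 - 1/189 - 1/190 = 26743/17955

Sum = 26743/17955


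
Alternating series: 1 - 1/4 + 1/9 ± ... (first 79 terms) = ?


S = 1 - 1/4 + 1/9 - 1/16 + 1/25 - 1/36 + 1/49 - 1/64 ± ...
= 0.8225
(Full series converges to +π²/12 ≈ +0.8225)

S_79 = 0.8225


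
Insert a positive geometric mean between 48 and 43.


GM = √(48×43) = √2064 = 45.4313

GM = 45.4313


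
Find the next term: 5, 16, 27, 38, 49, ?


Pattern: arithmetic (d=11)
Terms: 5, 16, 27, 38, 49
Next term = 60

Next term = 60


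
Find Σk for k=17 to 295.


Σₖ₌17^295 k = Σₖ₌₁^295 k − Σₖ₌₁^16 k
= 295·296/2 − 16·17/2
= 43660 − 136 = 43524

Σk = 43524


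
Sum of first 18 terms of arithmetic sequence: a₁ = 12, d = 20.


aₙ = 12 + (18-1)×20 = 352
Sₙ = n(a₁+aₙ)/2 = 18×(12+352)/2
= 18×364/2 = 3276

S_18 = 3276


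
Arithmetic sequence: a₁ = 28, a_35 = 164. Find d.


d = (aₙ - a₁)/(n-1)
= (164 - 28)/(35-1)
= 136/34 = 4

d = 4


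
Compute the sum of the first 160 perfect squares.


n = 160
n(n+1)(2n+1)/6 = 160×161×321/6
= 8268960/6 = 1378160

Σk² = 1378160


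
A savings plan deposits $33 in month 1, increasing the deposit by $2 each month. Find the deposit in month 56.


aₙ = a₁ + (n-1)d
= 33 + (56-1)×2
= 33 + 110
= 143

a_56 = 143


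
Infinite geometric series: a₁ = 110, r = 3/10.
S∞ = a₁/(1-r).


S∞ = a₁/(1-r) = 110/(1 - 3/10)
= 110/(7/10)
= 1100/7

S∞ = 1100/7


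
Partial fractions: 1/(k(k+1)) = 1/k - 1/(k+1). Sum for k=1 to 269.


1/(k(k+1)) = 1/k - 1/(k+1) (partial fractions)
Telescoping: Σ = 1 - 1/270 = 269/270

Sum = 269/270


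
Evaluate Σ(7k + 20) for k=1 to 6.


Σ(7k+20) = 7·Σk + 20·n
= 7·21 + 20·6
= 147 + 120 = 267

Σ = 267


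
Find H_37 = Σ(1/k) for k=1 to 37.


H_37 = 1/1 + 1/2 + 1/3 + ... + 1/37
= 2040798836801833/485721041551200
≈ 4.2016

H_37 = 2040798836801833/485721041551200 ≈ 4.2016


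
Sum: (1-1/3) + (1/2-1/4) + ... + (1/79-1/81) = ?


Telescoping with gap 2: two head and two tail terms survive.
= (1 + 1/2) - (1/80 + 1/81)
= 3/2 - 1/80 - 1/81 = 9559/6480

Sum = 9559/6480


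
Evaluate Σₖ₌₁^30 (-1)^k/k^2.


S = -1 + 1/4 - 1/9 + 1/16 - 1/25 + 1/36 - 1/49 + 1/64 ± ...
= -0.8219
(Full series converges to -π²/12 ≈ -0.8225)

S_30 = -0.8219


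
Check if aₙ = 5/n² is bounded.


a₁ = 5, a₂ = 5/4, a₃ = 5/9, ...
0 < aₙ ≤ 5 for all n ≥ 1
The sequence IS bounded

Bounded (0 < aₙ ≤ 5)


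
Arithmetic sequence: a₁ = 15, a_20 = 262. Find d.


d = (aₙ - a₁)/(n-1)
= (262 - 15)/(20-1)
= 247/19 = 13

d = 13


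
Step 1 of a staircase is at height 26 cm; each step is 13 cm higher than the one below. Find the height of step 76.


aₙ = a₁ + (n-1)d
= 26 + (76-1)×13
= 26 + 975
= 1001

a_76 = 1001


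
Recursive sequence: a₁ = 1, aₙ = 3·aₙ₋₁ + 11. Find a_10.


Computing step by step:
a_1 = 1
a_2 = 14
a_3 = 53
a_4 = 170
a_5 = 521
a_6 = 1574
a_7 = 4733
a_8 = 14210
a_9 = 42641
a_10 = 127934


a_10 = 127934


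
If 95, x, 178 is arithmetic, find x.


AM = (95 + 178)/2 = 273/2 = 136.5

AM = 136.5


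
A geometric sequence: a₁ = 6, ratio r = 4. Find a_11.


aₙ = a₁·r^(n-1)
= 6×4^10
= 6×1048576
= 6291456

a_11 = 6291456


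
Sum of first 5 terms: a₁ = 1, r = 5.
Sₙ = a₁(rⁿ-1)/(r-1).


Sₙ = 1×(5^5 - 1)/(5 - 1)
= 1×(3125 - 1)/4
= 1×3124/4
= 781

S_5 = 781


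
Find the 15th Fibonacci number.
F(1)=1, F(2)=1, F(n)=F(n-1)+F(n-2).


Fibonacci sequence: 1, 1, 2, 3, 5, 8, 13, 21, 34, 55, 89, ...
F(15) = 610

F(15) = 610


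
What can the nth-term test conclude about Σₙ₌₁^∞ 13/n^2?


lim(n→∞) 13/n^2 = 0
lim aₙ = 0 → nth-term test is INCONCLUSIVE
(Need other tests; this is actually a convergent p-series with p=2 > 1)

Inconclusive (lim aₙ = 0; need another test)


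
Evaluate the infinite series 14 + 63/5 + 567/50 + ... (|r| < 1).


S∞ = a₁/(1-r) = 14/(1 - 9/10)
= 14/(1/10)
= 140

S∞ = 140


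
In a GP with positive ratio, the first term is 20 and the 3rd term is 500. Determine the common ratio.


r^(n-1) = aₙ/a₁
r^2 = 500/20 = 25
r = 25^(1/2)
= ±5; taking r > 0 gives r = 5

r = 5


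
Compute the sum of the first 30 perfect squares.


n = 30
n(n+1)(2n+1)/6 = 30×31×61/6
= 56730/6 = 9455

Σk² = 9455


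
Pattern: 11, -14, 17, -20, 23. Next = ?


Pattern: alternating sign, magnitude arithmetic (d=3)
Terms: 11, -14, 17, -20, 23
Next term = -26

Next term = -26


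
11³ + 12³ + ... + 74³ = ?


Σₖ₌11^74 k³ = [74·75/2]² − [10·11/2]²
= 7700625 − 3025 = 7697600

Σk³ = 7697600


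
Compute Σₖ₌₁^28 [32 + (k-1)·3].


aₙ = 32 + (28-1)×3 = 113
Sₙ = n(a₁+aₙ)/2 = 28×(32+113)/2
= 28×145/2 = 2030

S_28 = 2030


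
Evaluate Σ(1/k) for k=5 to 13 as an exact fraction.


Σₖ₌5^13 1/k = 1/5 + 1/6 + 1/7 + 1/8 + 1/9 + 1/10 + 1/11 + 1/12 + 1/13
= 395243/360360
≈ 1.0968

Sum = 395243/360360 ≈ 1.0968


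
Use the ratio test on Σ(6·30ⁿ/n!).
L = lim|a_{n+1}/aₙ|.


aₙ = 6·30^n/n!
a_{n+1}/aₙ = 30^(n+1)/(n+1)! × n!/30^n  (constant 6 cancels)
= 30/(n+1)
L = lim(n→∞) 30/(n+1) = 0
L < 1 → series CONVERGES

Converges (ratio test: L = 0 < 1)


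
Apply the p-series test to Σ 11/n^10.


p-series test: Σ c/n^p converges if p > 1, diverges if p ≤ 1 (constant c > 0 doesn't affect convergence).
p = 10
10 > 1 → CONVERGES

Converges (p = 10 > 1)


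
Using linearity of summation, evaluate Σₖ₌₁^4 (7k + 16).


Σ(7k+16) = 7·Σk + 16·n
= 7·10 + 16·4
= 70 + 64 = 134

Σ = 134


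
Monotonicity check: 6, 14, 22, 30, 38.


Differences: 8, 8, 8, 8
All differences > 0 → strictly INCREASING

Monotonically increasing


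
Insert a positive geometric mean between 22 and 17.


GM = √(22×17) = √374 = 19.3391

GM = 19.3391


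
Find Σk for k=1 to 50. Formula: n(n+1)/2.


n(n+1)/2 = 50×51/2 = 2550/2 = 1275

Σk = 1275


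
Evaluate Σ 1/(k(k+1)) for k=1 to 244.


1/(k(k+1)) = 1/k - 1/(k+1) (partial fractions)
Telescoping: Σ = 1 - 1/245 = 244/245

Sum = 244/245


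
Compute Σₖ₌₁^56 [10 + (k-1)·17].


aₙ = 10 + (56-1)×17 = 945
Sₙ = n(a₁+aₙ)/2 = 56×(10+945)/2
= 56×955/2 = 26740

S_56 = 26740


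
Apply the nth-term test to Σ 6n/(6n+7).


lim(n→∞) 6n/(6n+7) = 6/6 = 1  (divide numerator and denominator by n)
lim aₙ = 1 ≠ 0 → series DIVERGES

Diverges (lim aₙ = 1 ≠ 0)


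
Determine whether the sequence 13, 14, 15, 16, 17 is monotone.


Differences: 1, 1, 1, 1
All differences > 0 → strictly INCREASING

Monotonically increasing


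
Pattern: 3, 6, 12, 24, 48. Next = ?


Pattern: geometric (r=2)
Terms: 3, 6, 12, 24, 48
Next term = 96

Next term = 96


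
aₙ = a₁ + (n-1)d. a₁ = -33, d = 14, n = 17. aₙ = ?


aₙ = a₁ + (n-1)d
= -33 + (17-1)×14
= -33 + 224
= 191

a_17 = 191


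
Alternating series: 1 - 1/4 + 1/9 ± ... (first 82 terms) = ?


S = 1 - 1/4 + 1/9 - 1/16 + 1/25 - 1/36 + 1/49 - 1/64 ± ...
= 0.8224
(Full series converges to +π²/12 ≈ +0.8225)

S_82 = 0.8224


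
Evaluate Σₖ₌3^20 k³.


Σₖ₌3^20 k³ = [20·21/2]² − [2·3/2]²
= 44100 − 9 = 44091

Σk³ = 44091


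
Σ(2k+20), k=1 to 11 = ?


Σ(2k+20) = 2·Σk + 20·n
= 2·66 + 20·11
= 132 + 220 = 352

Σ = 352


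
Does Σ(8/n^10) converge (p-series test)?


p-series test: Σ c/n^p converges if p > 1, diverges if p ≤ 1 (constant c > 0 doesn't affect convergence).
p = 10
10 > 1 → CONVERGES

Converges (p = 10 > 1)


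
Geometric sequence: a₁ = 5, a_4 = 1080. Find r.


r^(n-1) = aₙ/a₁
r^3 = 1080/5 = 216
r = 216^(1/3)
= 6

r = 6


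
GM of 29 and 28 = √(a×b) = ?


GM = √(29×28) = √812 = 28.4956

GM = 28.4956


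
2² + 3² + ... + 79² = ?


Σₖ₌2^79 k² = Σₖ₌₁^79 k² − Σₖ₌₁^1 k²
= 79·80·159/6 − 1·2·3/6
= 167480 − 1 = 167479

Σk² = 167479


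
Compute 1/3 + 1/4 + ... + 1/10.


Σₖ₌3^10 1/k = 1/3 + 1/4 + 1/5 + 1/6 + 1/7 + 1/8 + 1/9 + 1/10
= 3601/2520
≈ 1.429

Sum = 3601/2520 ≈ 1.429


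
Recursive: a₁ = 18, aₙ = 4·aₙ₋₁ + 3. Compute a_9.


Computing step by step:
a_1 = 18
a_2 = 75
a_3 = 303
a_4 = 1215
a_5 = 4863
a_6 = 19455
a_7 = 77823
a_8 = 311295
a_9 = 1245183


a_9 = 1245183


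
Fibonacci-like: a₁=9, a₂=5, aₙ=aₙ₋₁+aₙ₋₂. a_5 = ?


Computing iteratively: 9, 5, 14, 19, 33
a_5 = 33

a_5 = 33


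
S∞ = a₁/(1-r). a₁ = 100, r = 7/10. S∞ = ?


S∞ = a₁/(1-r) = 100/(1 - 7/10)
= 100/(3/10)
= 1000/3

S∞ = 1000/3


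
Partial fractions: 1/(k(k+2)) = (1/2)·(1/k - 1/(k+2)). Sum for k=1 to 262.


1/(k(k+2)) = (1/2)·(1/k - 1/(k+2)) (partial fractions)
Telescoping: Σ = (1/2)·(1 + 1/2 - 1/263 - 1/264) = 103621/138864

Sum = 103621/138864


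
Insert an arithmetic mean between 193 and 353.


AM = (193 + 353)/2 = 546/2 = 273

AM = 273


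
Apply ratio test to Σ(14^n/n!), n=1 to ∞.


aₙ = 14^n/n!
a_{n+1}/aₙ = 14^(n+1)/(n+1)! × n!/14^n
= 14/(n+1)
L = lim(n→∞) 14/(n+1) = 0
L < 1 → series CONVERGES

Converges (ratio test: L = 0 < 1)


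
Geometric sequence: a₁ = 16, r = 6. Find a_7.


aₙ = a₁·r^(n-1)
= 16×6^6
= 16×46656
= 746496

a_7 = 746496


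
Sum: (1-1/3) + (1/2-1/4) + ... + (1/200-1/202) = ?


Telescoping with gap 2: two head and two tail terms survive.
= (1 + 1/2) - (1/201 + 1/202)
= 3/2 - 1/201 - 1/202 = 30250/20301

Sum = 30250/20301


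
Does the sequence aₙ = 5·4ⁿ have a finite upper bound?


aₙ = 5·4ⁿ → as n→∞, aₙ→∞ (since base 4 > 1)
No finite upper bound exists
The sequence is UNBOUNDED

Unbounded (aₙ → ∞ as n → ∞)


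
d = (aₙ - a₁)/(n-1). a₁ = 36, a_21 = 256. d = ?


d = (aₙ - a₁)/(n-1)
= (256 - 36)/(21-1)
= 220/20 = 11

d = 11


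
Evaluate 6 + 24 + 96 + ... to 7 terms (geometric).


Sₙ = 6×(4^7 - 1)/(4 - 1)
= 6×(16384 - 1)/3
= 6×16383/3
= 32766

S_7 = 32766


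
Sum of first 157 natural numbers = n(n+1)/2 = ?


n(n+1)/2 = 157×158/2 = 24806/2 = 12403

Σk = 12403


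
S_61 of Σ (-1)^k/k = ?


S = -1 + 1/2 - 1/3 + 1/4 - 1/5 + 1/6 - 1/7 + 1/8 ± ...
= -0.7013
(Full series converges to -ln(2) ≈ -0.6931)

S_61 = -0.7013


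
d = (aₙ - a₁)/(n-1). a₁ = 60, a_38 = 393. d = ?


d = (aₙ - a₁)/(n-1)
= (393 - 60)/(38-1)
= 333/37 = 9

d = 9


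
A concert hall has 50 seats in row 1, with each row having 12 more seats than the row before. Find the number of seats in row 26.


aₙ = a₁ + (n-1)d
= 50 + (26-1)×12
= 50 + 300
= 350

a_26 = 350


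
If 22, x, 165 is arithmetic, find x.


AM = (22 + 165)/2 = 187/2 = 93.5

AM = 93.5


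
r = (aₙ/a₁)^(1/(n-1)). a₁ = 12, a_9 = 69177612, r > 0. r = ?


r^(n-1) = aₙ/a₁
r^8 = 69177612/12 = 5764801
r = 5764801^(1/8)
= ±7; taking r > 0 gives r = 7

r = 7


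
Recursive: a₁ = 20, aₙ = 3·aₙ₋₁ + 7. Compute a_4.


Computing step by step:
a_1 = 20
a_2 = 67
a_3 = 208
a_4 = 631


a_4 = 631


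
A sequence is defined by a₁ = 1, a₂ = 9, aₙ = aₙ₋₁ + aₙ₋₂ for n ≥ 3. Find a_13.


Computing iteratively: 1, 9, 10, 19, 29, 48, 77, 125, 202, 327, 529, 856, ...
a_13 = 1385

a_13 = 1385


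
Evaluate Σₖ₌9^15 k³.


Σₖ₌9^15 k³ = [15·16/2]² − [8·9/2]²
= 14400 − 1296 = 13104

Σk³ = 13104


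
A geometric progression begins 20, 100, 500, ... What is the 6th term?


aₙ = a₁·r^(n-1)
= 20×5^5
= 20×3125
= 62500

a_6 = 62500


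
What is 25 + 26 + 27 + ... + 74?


Σₖ₌25^74 k = Σₖ₌₁^74 k − Σₖ₌₁^24 k
= 74·75/2 − 24·25/2
= 2775 − 300 = 2475

Σk = 2475


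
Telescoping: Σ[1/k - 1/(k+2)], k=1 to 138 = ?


Telescoping with gap 2: two head and two tail terms survive.
= (1 + 1/2) - (1/139 + 1/140)
= 3/2 - 1/139 - 1/140 = 28911/19460

Sum = 28911/19460


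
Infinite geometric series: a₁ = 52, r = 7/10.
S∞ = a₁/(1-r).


S∞ = a₁/(1-r) = 52/(1 - 7/10)
= 52/(3/10)
= 520/3

S∞ = 520/3


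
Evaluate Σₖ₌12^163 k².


Σₖ₌12^163 k² = Σₖ₌₁^163 k² − Σₖ₌₁^11 k²
= 163·164·327/6 − 11·12·23/6
= 1456894 − 506 = 1456388

Σk² = 1456388


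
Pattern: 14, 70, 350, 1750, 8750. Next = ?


Pattern: geometric (r=5)
Terms: 14, 70, 350, 1750, 8750
Next term = 43750

Next term = 43750


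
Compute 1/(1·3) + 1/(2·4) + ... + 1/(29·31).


1/(k(k+2)) = (1/2)·(1/k - 1/(k+2)) (partial fractions)
Telescoping: Σ = (1/2)·(1 + 1/2 - 1/30 - 1/31) = 667/930

Sum = 667/930


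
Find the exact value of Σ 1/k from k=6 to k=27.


Σₖ₌6^27 1/k = 1/6 + 1/7 + 1/8 + ... + 1/27
= 129153912863/80313433200
≈ 1.6081

Sum = 129153912863/80313433200 ≈ 1.6081


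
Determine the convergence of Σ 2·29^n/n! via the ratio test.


aₙ = 2·29^n/n!
a_{n+1}/aₙ = 29^(n+1)/(n+1)! × n!/29^n  (constant 2 cancels)
= 29/(n+1)
L = lim(n→∞) 29/(n+1) = 0
L < 1 → series CONVERGES

Converges (ratio test: L = 0 < 1)


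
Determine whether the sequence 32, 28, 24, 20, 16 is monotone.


Differences: -4, -4, -4, -4
All differences < 0 → strictly DECREASING

Monotonically decreasing


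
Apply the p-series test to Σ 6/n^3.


p-series test: Σ c/n^p converges if p > 1, diverges if p ≤ 1 (constant c > 0 doesn't affect convergence).
p = 3
3 > 1 → CONVERGES

Converges (p = 3 > 1)


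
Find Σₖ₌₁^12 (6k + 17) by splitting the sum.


Σ(6k+17) = 6·Σk + 17·n
= 6·78 + 17·12
= 468 + 204 = 672

Σ = 672


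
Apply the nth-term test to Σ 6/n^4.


lim(n→∞) 6/n^4 = 0
lim aₙ = 0 → nth-term test is INCONCLUSIVE
(Need other tests; this is actually a convergent p-series with p=4 > 1)

Inconclusive (lim aₙ = 0; need another test)


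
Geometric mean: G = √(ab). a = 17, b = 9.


GM = √(17×9) = √153 = 12.3693

GM = 12.3693


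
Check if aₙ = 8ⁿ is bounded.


aₙ = 8ⁿ → as n→∞, aₙ→∞ (since base 8 > 1)
No finite upper bound exists
The sequence is UNBOUNDED

Unbounded (aₙ → ∞ as n → ∞)


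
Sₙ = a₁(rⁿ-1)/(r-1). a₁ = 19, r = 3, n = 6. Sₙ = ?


Sₙ = 19×(3^6 - 1)/(3 - 1)
= 19×(729 - 1)/2
= 19×728/2
= 6916

S_6 = 6916


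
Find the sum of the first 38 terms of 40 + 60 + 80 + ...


aₙ = 40 + (38-1)×20 = 780
Sₙ = n(a₁+aₙ)/2 = 38×(40+780)/2
= 38×820/2 = 15580

S_38 = 15580


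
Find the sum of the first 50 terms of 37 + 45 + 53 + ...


aₙ = 37 + (50-1)×8 = 429
Sₙ = n(a₁+aₙ)/2 = 50×(37+429)/2
= 50×466/2 = 11650

S_50 = 11650


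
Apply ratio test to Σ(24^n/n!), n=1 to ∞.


aₙ = 24^n/n!
a_{n+1}/aₙ = 24^(n+1)/(n+1)! × n!/24^n
= 24/(n+1)
L = lim(n→∞) 24/(n+1) = 0
L < 1 → series CONVERGES

Converges (ratio test: L = 0 < 1)


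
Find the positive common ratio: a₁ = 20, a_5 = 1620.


r^(n-1) = aₙ/a₁
r^4 = 1620/20 = 81
r = 81^(1/4)
= ±3; taking r > 0 gives r = 3

r = 3


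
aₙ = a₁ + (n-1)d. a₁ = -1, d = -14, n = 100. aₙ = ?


aₙ = a₁ + (n-1)d
= -1 + (100-1)×-14
= -1 - 1386
= -1387

a_100 = -1387


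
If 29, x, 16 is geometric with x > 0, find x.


GM = √(29×16) = √464 = 21.5407

GM = 21.5407


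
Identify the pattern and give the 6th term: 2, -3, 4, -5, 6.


Pattern: alternating sign, magnitude arithmetic (d=1)
Terms: 2, -3, 4, -5, 6
Next term = -7

Next term = -7


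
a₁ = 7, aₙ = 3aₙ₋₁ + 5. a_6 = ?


Computing step by step:
a_1 = 7
a_2 = 26
a_3 = 83
a_4 = 254
a_5 = 767
a_6 = 2306


a_6 = 2306


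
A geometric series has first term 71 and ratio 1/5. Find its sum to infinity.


S∞ = a₁/(1-r) = 71/(1 - 1/5)
= 71/(4/5)
= 355/4

S∞ = 355/4


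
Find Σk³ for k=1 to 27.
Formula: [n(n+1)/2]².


n(n+1)/2 = 27×28/2 = 378
Σk³ = 378² = 142884

Σk³ = 142884


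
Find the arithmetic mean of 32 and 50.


AM = (32 + 50)/2 = 82/2 = 41

AM = 41


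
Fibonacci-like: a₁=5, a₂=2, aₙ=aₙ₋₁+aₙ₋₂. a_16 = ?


Computing iteratively: 5, 2, 7, 9, 16, 25, 41, 66, 107, 173, 280, 453, ...
a_16 = 3105

a_16 = 3105


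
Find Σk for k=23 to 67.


Σₖ₌23^67 k = Σₖ₌₁^67 k − Σₖ₌₁^22 k
= 67·68/2 − 22·23/2
= 2278 − 253 = 2025

Σk = 2025


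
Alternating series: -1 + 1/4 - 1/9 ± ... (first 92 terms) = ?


S = -1 + 1/4 - 1/9 + 1/16 - 1/25 + 1/36 - 1/49 + 1/64 ± ...
= -0.8224
(Full series converges to -π²/12 ≈ -0.8225)

S_92 = -0.8224


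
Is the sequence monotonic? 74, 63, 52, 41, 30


Differences: -11, -11, -11, -11
All differences < 0 → strictly DECREASING

Monotonically decreasing


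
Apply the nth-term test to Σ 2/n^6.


lim(n→∞) 2/n^6 = 0
lim aₙ = 0 → nth-term test is INCONCLUSIVE
(Need other tests; this is actually a convergent p-series with p=6 > 1)

Inconclusive (lim aₙ = 0; need another test)


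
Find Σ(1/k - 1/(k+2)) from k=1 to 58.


Telescoping with gap 2: two head and two tail terms survive.
= (1 + 1/2) - (1/59 + 1/60)
= 3/2 - 1/59 - 1/60 = 5191/3540

Sum = 5191/3540


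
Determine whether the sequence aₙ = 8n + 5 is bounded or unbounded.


aₙ = 8n + 5 → as n→∞, aₙ→∞
No finite upper bound exists
The sequence is UNBOUNDED

Unbounded (aₙ → ∞ as n → ∞)


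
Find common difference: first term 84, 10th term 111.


d = (aₙ - a₁)/(n-1)
= (111 - 84)/(10-1)
= 27/9 = 3

d = 3


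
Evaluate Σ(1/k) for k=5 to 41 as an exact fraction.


Σₖ₌5^41 1/k = 1/5 + 1/6 + 1/7 + ... + 1/41
= 44202362371332533/19914562703599200
≈ 2.2196

Sum = 44202362371332533/19914562703599200 ≈ 2.2196


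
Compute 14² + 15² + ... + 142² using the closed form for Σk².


Σₖ₌14^142 k² = Σₖ₌₁^142 k² − Σₖ₌₁^13 k²
= 142·143·285/6 − 13·14·27/6
= 964535 − 819 = 963716

Σk² = 963716


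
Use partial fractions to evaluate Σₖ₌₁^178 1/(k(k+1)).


1/(k(k+1)) = 1/k - 1/(k+1) (partial fractions)
Telescoping: Σ = 1 - 1/179 = 178/179

Sum = 178/179


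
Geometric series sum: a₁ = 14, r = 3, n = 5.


Sₙ = 14×(3^5 - 1)/(3 - 1)
= 14×(243 - 1)/2
= 14×242/2
= 1694

S_5 = 1694


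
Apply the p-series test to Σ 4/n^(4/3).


p-series test: Σ c/n^p converges if p > 1, diverges if p ≤ 1 (constant c > 0 doesn't affect convergence).
p = 4/3
4/3 > 1 → CONVERGES

Converges (p = 4/3 > 1)


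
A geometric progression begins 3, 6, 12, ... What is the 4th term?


aₙ = a₁·r^(n-1)
= 3×2^3
= 3×8
= 24

a_4 = 24


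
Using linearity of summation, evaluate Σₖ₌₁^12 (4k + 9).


Σ(4k+9) = 4·Σk + 9·n
= 4·78 + 9·12
= 312 + 108 = 420

Σ = 420


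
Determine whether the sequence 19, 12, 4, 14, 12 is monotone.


Differences: -7, -8, 10, -2
Difference at position 3 is +10 (> 0) but position 1 is -7 (< 0) — sequence both rises and falls
→ NOT monotonic

Not monotonic


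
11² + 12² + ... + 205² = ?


Σₖ₌11^205 k² = Σₖ₌₁^205 k² − Σₖ₌₁^10 k²
= 205·206·411/6 − 10·11·21/6
= 2892755 − 385 = 2892370

Σk² = 2892370


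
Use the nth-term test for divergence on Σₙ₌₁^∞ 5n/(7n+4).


lim(n→∞) 5n/(7n+4) = 5/7 = 5/7  (divide numerator and denominator by n)
lim aₙ = 5/7 ≠ 0 → series DIVERGES

Diverges (lim aₙ = 5/7 ≠ 0)


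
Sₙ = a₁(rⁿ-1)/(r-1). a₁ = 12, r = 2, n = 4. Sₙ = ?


Sₙ = 12×(2^4 - 1)/(2 - 1)
= 12×(16 - 1)/1
= 12×15/1
= 180

S_4 = 180


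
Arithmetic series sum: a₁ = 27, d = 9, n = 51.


aₙ = 27 + (51-1)×9 = 477
Sₙ = n(a₁+aₙ)/2 = 51×(27+477)/2
= 51×504/2 = 12852

S_51 = 12852


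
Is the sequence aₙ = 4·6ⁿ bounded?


aₙ = 4·6ⁿ → as n→∞, aₙ→∞ (since base 6 > 1)
No finite upper bound exists
The sequence is UNBOUNDED

Unbounded (aₙ → ∞ as n → ∞)


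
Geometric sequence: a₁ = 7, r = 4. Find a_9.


aₙ = a₁·r^(n-1)
= 7×4^8
= 7×65536
= 458752

a_9 = 458752


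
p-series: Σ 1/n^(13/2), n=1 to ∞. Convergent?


p-series test: Σ c/n^p converges if p > 1, diverges if p ≤ 1 (constant c > 0 doesn't affect convergence).
p = 13/2
13/2 > 1 → CONVERGES

Converges (p = 13/2 > 1)


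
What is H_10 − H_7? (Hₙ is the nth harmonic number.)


Σₖ₌8^10 1/k = 1/8 + 1/9 + 1/10
= 121/360
≈ 0.3361

Sum = 121/360 ≈ 0.3361


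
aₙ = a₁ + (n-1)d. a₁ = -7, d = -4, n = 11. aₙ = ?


aₙ = a₁ + (n-1)d
= -7 + (11-1)×-4
= -7 - 40
= -47

a_11 = -47


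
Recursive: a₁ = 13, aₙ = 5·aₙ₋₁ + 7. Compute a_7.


Computing step by step:
a_1 = 13
a_2 = 72
a_3 = 367
a_4 = 1842
a_5 = 9217
a_6 = 46092
a_7 = 230467


a_7 = 230467


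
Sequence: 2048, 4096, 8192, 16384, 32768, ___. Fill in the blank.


Pattern: powers of 2: 2ⁿ
Terms: 2048, 4096, 8192, 16384, 32768
Next term = 65536

Next term = 65536


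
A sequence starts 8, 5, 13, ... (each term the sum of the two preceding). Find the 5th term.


Computing iteratively: 8, 5, 13, 18, 31
a_5 = 31

a_5 = 31


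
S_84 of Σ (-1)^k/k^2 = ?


S = -1 + 1/4 - 1/9 + 1/16 - 1/25 + 1/36 - 1/49 + 1/64 ± ...
= -0.8224
(Full series converges to -π²/12 ≈ -0.8225)

S_84 = -0.8224


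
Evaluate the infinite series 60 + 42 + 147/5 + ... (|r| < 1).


S∞ = a₁/(1-r) = 60/(1 - 7/10)
= 60/(3/10)
= 200

S∞ = 200


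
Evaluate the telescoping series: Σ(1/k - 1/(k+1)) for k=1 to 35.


Telescoping: adjacent terms cancel.
= 1/1 - 1/36
= 1 - 1/36 = 35/36

Sum = 35/36


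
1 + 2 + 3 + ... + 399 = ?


n(n+1)/2 = 399×400/2 = 159600/2 = 79800

Σk = 79800


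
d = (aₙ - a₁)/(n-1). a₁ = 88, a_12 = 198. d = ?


d = (aₙ - a₁)/(n-1)
= (198 - 88)/(12-1)
= 110/11 = 10

d = 10


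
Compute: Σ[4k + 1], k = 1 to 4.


Σ(4k+1) = 4·Σk + 1·n
= 4·10 + 1·4
= 40 + 4 = 44

Σ = 44


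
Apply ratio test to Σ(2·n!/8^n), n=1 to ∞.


aₙ = 2·n!/8^n
a_{n+1}/aₙ = (n+1)!/8^(n+1) × 8^n/n!  (constant 2 cancels)
= (n+1)/8
L = lim(n→∞) (n+1)/8 = ∞
L > 1 → series DIVERGES

Diverges (ratio test: L = ∞ > 1)


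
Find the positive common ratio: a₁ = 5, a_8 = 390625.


r^(n-1) = aₙ/a₁
r^7 = 390625/5 = 78125
r = 78125^(1/7)
= 5

r = 5


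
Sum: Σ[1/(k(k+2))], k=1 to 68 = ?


1/(k(k+2)) = (1/2)·(1/k - 1/(k+2)) (partial fractions)
Telescoping: Σ = (1/2)·(1 + 1/2 - 1/69 - 1/70) = 3553/4830

Sum = 3553/4830


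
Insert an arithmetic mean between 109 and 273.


AM = (109 + 273)/2 = 382/2 = 191

AM = 191


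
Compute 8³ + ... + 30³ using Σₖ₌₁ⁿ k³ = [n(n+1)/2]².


Σₖ₌8^30 k³ = [30·31/2]² − [7·8/2]²
= 216225 − 784 = 215441

Σk³ = 215441


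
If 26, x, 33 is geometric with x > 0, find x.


GM = √(26×33) = √858 = 29.2916

GM = 29.2916


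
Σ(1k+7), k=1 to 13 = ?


Σ(1k+7) = 1·Σk + 7·n
= 1·91 + 7·13
= 91 + 91 = 182

Σ = 182


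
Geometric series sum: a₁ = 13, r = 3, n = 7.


Sₙ = 13×(3^7 - 1)/(3 - 1)
= 13×(2187 - 1)/2
= 13×2186/2
= 14209

S_7 = 14209


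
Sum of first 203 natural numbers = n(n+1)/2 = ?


n(n+1)/2 = 203×204/2 = 41412/2 = 20706

Σk = 20706


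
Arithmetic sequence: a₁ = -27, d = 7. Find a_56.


aₙ = a₁ + (n-1)d
= -27 + (56-1)×7
= -27 + 385
= 358

a_56 = 358


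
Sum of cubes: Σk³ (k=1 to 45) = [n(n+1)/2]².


n(n+1)/2 = 45×46/2 = 1035
Σk³ = 1035² = 1071225

Σk³ = 1071225


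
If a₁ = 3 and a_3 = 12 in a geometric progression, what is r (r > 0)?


r^(n-1) = aₙ/a₁
r^2 = 12/3 = 4
r = 4^(1/2)
= ±2; taking r > 0 gives r = 2

r = 2


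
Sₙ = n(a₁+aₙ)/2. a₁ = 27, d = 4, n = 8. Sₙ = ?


aₙ = 27 + (8-1)×4 = 55
Sₙ = n(a₁+aₙ)/2 = 8×(27+55)/2
= 8×82/2 = 328

S_8 = 328


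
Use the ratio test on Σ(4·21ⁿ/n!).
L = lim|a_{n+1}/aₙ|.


aₙ = 4·21^n/n!
a_{n+1}/aₙ = 21^(n+1)/(n+1)! × n!/21^n  (constant 4 cancels)
= 21/(n+1)
L = lim(n→∞) 21/(n+1) = 0
L < 1 → series CONVERGES

Converges (ratio test: L = 0 < 1)


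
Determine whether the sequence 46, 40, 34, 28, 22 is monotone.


Differences: -6, -6, -6, -6
All differences < 0 → strictly DECREASING

Monotonically decreasing


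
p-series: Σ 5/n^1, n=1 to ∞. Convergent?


p-series test: Σ c/n^p converges if p > 1, diverges if p ≤ 1 (constant c > 0 doesn't affect convergence).
p = 1
1 ≤ 1 → DIVERGES

Diverges (p = 1 ≤ 1)


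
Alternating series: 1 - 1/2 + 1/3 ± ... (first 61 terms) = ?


S = 1 - 1/2 + 1/3 - 1/4 + 1/5 - 1/6 + 1/7 - 1/8 ± ...
= 0.7013
(Full series converges to +ln(2) ≈ +0.6931)

S_61 = 0.7013


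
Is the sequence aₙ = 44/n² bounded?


a₁ = 44, a₂ = 44/4, a₃ = 44/9, ...
0 < aₙ ≤ 44 for all n ≥ 1
The sequence IS bounded

Bounded (0 < aₙ ≤ 44)


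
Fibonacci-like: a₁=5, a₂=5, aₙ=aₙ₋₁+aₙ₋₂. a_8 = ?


Computing iteratively: 5, 5, 10, 15, 25, 40, 65, 105
a_8 = 105

a_8 = 105


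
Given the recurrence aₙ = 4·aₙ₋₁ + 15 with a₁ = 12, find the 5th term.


Computing step by step:
a_1 = 12
a_2 = 63
a_3 = 267
a_4 = 1083
a_5 = 4347


a_5 = 4347


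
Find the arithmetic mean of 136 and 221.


AM = (136 + 221)/2 = 357/2 = 178.5

AM = 178.5


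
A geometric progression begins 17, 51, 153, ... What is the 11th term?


aₙ = a₁·r^(n-1)
= 17×3^10
= 17×59049
= 1003833

a_11 = 1003833


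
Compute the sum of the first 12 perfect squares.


n = 12
n(n+1)(2n+1)/6 = 12×13×25/6
= 3900/6 = 650

Σk² = 650


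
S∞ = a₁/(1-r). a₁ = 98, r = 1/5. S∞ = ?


S∞ = a₁/(1-r) = 98/(1 - 1/5)
= 98/(4/5)
= 245/2

S∞ = 245/2


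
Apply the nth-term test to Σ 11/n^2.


lim(n→∞) 11/n^2 = 0
lim aₙ = 0 → nth-term test is INCONCLUSIVE
(Need other tests; this is actually a convergent p-series with p=2 > 1)

Inconclusive (lim aₙ = 0; need another test)


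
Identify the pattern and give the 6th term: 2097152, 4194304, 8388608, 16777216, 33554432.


Pattern: powers of 2: 2ⁿ
Terms: 2097152, 4194304, 8388608, 16777216, 33554432
Next term = 67108864

Next term = 67108864


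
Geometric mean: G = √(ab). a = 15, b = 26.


GM = √(15×26) = √390 = 19.7484

GM = 19.7484


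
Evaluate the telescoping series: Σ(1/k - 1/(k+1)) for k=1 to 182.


Telescoping: adjacent terms cancel.
= 1/1 - 1/183
= 1 - 1/183 = 182/183

Sum = 182/183


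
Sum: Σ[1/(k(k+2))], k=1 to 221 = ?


1/(k(k+2)) = (1/2)·(1/k - 1/(k+2)) (partial fractions)
Telescoping: Σ = (1/2)·(1 + 1/2 - 1/222 - 1/223) = 36907/49506

Sum = 36907/49506


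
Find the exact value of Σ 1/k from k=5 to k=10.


Σₖ₌5^10 1/k = 1/5 + 1/6 + 1/7 + 1/8 + 1/9 + 1/10
= 2131/2520
≈ 0.8456

Sum = 2131/2520 ≈ 0.8456


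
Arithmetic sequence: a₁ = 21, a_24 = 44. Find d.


d = (aₙ - a₁)/(n-1)
= (44 - 21)/(24-1)
= 23/23 = 1

d = 1


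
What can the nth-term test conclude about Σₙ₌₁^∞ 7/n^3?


lim(n→∞) 7/n^3 = 0
lim aₙ = 0 → nth-term test is INCONCLUSIVE
(Need other tests; this is actually a convergent p-series with p=3 > 1)

Inconclusive (lim aₙ = 0; need another test)


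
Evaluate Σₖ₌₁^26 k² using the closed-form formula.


n = 26
n(n+1)(2n+1)/6 = 26×27×53/6
= 37206/6 = 6201

Σk² = 6201


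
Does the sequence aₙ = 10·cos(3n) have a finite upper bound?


For all n, -1 ≤ cos(3n) ≤ 1, so -10 ≤ 10·cos(3n) ≤ 10
Lower bound: -10, Upper bound: 10
The sequence IS bounded

Bounded (-10 ≤ aₙ ≤ 10)


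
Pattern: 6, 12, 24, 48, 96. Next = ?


Pattern: geometric (r=2)
Terms: 6, 12, 24, 48, 96
Next term = 192

Next term = 192


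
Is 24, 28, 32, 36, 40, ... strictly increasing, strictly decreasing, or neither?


Differences: 4, 4, 4, 4
All differences > 0 → strictly INCREASING

Monotonically increasing


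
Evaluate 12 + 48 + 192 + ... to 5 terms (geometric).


Sₙ = 12×(4^5 - 1)/(4 - 1)
= 12×(1024 - 1)/3
= 12×1023/3
= 4092

S_5 = 4092


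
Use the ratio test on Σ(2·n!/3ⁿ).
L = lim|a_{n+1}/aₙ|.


aₙ = 2·n!/3^n
a_{n+1}/aₙ = (n+1)!/3^(n+1) × 3^n/n!  (constant 2 cancels)
= (n+1)/3
L = lim(n→∞) (n+1)/3 = ∞
L > 1 → series DIVERGES

Diverges (ratio test: L = ∞ > 1)


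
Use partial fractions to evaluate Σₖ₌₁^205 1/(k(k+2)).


1/(k(k+2)) = (1/2)·(1/k - 1/(k+2)) (partial fractions)
Telescoping: Σ = (1/2)·(1 + 1/2 - 1/206 - 1/207) = 31775/42642

Sum = 31775/42642


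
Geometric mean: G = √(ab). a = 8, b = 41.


GM = √(8×41) = √328 = 18.1108

GM = 18.1108


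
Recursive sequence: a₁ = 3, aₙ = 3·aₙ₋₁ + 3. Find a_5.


Computing step by step:
a_1 = 3
a_2 = 12
a_3 = 39
a_4 = 120
a_5 = 363


a_5 = 363


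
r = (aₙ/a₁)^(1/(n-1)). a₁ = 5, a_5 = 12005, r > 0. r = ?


r^(n-1) = aₙ/a₁
r^4 = 12005/5 = 2401
r = 2401^(1/4)
= ±7; taking r > 0 gives r = 7

r = 7


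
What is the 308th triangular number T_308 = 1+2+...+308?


n(n+1)/2 = 308×309/2 = 95172/2 = 47586

Σk = 47586


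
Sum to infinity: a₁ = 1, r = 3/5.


S∞ = a₁/(1-r) = 1/(1 - 3/5)
= 1/(2/5)
= 5/2

S∞ = 5/2


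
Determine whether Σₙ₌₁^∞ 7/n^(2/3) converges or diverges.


p-series test: Σ c/n^p converges if p > 1, diverges if p ≤ 1 (constant c > 0 doesn't affect convergence).
p = 2/3
2/3 ≤ 1 → DIVERGES

Diverges (p = 2/3 ≤ 1)


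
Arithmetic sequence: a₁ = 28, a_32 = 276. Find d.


d = (aₙ - a₁)/(n-1)
= (276 - 28)/(32-1)
= 248/31 = 8

d = 8


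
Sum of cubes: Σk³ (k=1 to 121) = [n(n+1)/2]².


n(n+1)/2 = 121×122/2 = 7381
Σk³ = 7381² = 54479161

Σk³ = 54479161


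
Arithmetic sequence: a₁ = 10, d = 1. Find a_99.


aₙ = a₁ + (n-1)d
= 10 + (99-1)×1
= 10 + 98
= 108

a_99 = 108


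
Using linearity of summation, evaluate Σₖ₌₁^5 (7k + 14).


Σ(7k+14) = 7·Σk + 14·n
= 7·15 + 14·5
= 105 + 70 = 175

Σ = 175


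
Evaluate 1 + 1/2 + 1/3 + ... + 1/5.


H_5 = 1/1 + 1/2 + 1/3 + 1/4 + 1/5
= 137/60
≈ 2.2833

H_5 = 137/60 ≈ 2.2833


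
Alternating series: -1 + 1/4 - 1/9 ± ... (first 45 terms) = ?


S = -1 + 1/4 - 1/9 + 1/16 - 1/25 + 1/36 - 1/49 + 1/64 ± ...
= -0.8227
(Full series converges to -π²/12 ≈ -0.8225)

S_45 = -0.8227


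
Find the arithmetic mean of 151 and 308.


AM = (151 + 308)/2 = 459/2 = 229.5

AM = 229.5


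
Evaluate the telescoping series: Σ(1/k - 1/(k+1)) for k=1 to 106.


Telescoping: adjacent terms cancel.
= 1/1 - 1/107
= 1 - 1/107 = 106/107

Sum = 106/107


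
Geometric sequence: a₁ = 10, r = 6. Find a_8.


aₙ = a₁·r^(n-1)
= 10×6^7
= 10×279936
= 2799360

a_8 = 2799360


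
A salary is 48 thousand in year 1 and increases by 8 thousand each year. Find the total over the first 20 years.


aₙ = 48 + (20-1)×8 = 200
Sₙ = n(a₁+aₙ)/2 = 20×(48+200)/2
= 20×248/2 = 2480

S_20 = 2480


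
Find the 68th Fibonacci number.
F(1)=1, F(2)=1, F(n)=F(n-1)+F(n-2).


Fibonacci sequence: 1, 1, 2, 3, 5, 8, 13, 21, 34, 55, 89, ...
F(68) = 72723460248141

F(68) = 72723460248141


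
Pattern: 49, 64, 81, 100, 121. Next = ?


Pattern: perfect squares: n²
Terms: 49, 64, 81, 100, 121
Next term = 144

Next term = 144


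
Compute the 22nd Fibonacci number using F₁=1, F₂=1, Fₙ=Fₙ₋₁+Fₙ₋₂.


Fibonacci sequence: 1, 1, 2, 3, 5, 8, 13, 21, 34, 55, 89, ...
F(22) = 17711

F(22) = 17711


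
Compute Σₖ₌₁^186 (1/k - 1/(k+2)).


Telescoping with gap 2: two head and two tail terms survive.
= (1 + 1/2) - (1/187 + 1/188)
= 3/2 - 1/187 - 1/188 = 52359/35156

Sum = 52359/35156


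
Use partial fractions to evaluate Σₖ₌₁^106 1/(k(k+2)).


1/(k(k+2)) = (1/2)·(1/k - 1/(k+2)) (partial fractions)
Telescoping: Σ = (1/2)·(1 + 1/2 - 1/107 - 1/108) = 17119/23112

Sum = 17119/23112


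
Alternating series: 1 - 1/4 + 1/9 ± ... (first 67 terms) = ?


S = 1 - 1/4 + 1/9 - 1/16 + 1/25 - 1/36 + 1/49 - 1/64 ± ...
= 0.8226
(Full series converges to +π²/12 ≈ +0.8225)

S_67 = 0.8226


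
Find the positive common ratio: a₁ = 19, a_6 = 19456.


r^(n-1) = aₙ/a₁
r^5 = 19456/19 = 1024
r = 1024^(1/5)
= 4

r = 4


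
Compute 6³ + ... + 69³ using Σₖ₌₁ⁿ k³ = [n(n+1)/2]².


Σₖ₌6^69 k³ = [69·70/2]² − [5·6/2]²
= 5832225 − 225 = 5832000

Σk³ = 5832000


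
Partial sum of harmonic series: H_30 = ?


H_30 = 1/1 + 1/2 + 1/3 + ... + 1/30
= 9304682830147/2329089562800
≈ 3.995

H_30 = 9304682830147/2329089562800 ≈ 3.995


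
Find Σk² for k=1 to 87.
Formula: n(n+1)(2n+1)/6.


n = 87
n(n+1)(2n+1)/6 = 87×88×175/6
= 1339800/6 = 223300

Σk² = 223300


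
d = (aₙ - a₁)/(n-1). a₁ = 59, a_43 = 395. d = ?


d = (aₙ - a₁)/(n-1)
= (395 - 59)/(43-1)
= 336/42 = 8

d = 8


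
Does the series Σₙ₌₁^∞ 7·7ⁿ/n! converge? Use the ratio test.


aₙ = 7·7^n/n!
a_{n+1}/aₙ = 7^(n+1)/(n+1)! × n!/7^n  (constant 7 cancels)
= 7/(n+1)
L = lim(n→∞) 7/(n+1) = 0
L < 1 → series CONVERGES

Converges (ratio test: L = 0 < 1)


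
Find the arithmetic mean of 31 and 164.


AM = (31 + 164)/2 = 195/2 = 97.5

AM = 97.5


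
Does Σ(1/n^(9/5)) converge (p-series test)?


p-series test: Σ c/n^p converges if p > 1, diverges if p ≤ 1 (constant c > 0 doesn't affect convergence).
p = 9/5
9/5 > 1 → CONVERGES

Converges (p = 9/5 > 1)


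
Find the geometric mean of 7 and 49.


GM = √(7×49) = √343 = 18.5203

GM = 18.5203


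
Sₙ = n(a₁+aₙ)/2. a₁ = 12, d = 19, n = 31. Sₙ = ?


aₙ = 12 + (31-1)×19 = 582
Sₙ = n(a₁+aₙ)/2 = 31×(12+582)/2
= 31×594/2 = 9207

S_31 = 9207


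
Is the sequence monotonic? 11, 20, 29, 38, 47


Differences: 9, 9, 9, 9
All differences > 0 → strictly INCREASING

Monotonically increasing


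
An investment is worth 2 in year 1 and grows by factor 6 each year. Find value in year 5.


aₙ = a₁·r^(n-1)
= 2×6^4
= 2×1296
= 2592

a_5 = 2592


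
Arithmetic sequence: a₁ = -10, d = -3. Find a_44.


aₙ = a₁ + (n-1)d
= -10 + (44-1)×-3
= -10 - 129
= -139

a_44 = -139


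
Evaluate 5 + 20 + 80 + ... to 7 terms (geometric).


Sₙ = 5×(4^7 - 1)/(4 - 1)
= 5×(16384 - 1)/3
= 5×16383/3
= 27305

S_7 = 27305


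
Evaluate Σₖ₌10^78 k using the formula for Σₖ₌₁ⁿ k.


Σₖ₌10^78 k = Σₖ₌₁^78 k − Σₖ₌₁^9 k
= 78·79/2 − 9·10/2
= 3081 − 45 = 3036

Σk = 3036


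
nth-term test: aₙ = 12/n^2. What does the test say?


lim(n→∞) 12/n^2 = 0
lim aₙ = 0 → nth-term test is INCONCLUSIVE
(Need other tests; this is actually a convergent p-series with p=2 > 1)

Inconclusive (lim aₙ = 0; need another test)


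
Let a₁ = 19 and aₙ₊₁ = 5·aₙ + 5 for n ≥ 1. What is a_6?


Computing step by step:
a_1 = 19
a_2 = 100
a_3 = 505
a_4 = 2530
a_5 = 12655
a_6 = 63280


a_6 = 63280


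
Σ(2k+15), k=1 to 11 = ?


Σ(2k+15) = 2·Σk + 15·n
= 2·66 + 15·11
= 132 + 165 = 297

Σ = 297


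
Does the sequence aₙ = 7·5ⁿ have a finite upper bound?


aₙ = 7·5ⁿ → as n→∞, aₙ→∞ (since base 5 > 1)
No finite upper bound exists
The sequence is UNBOUNDED

Unbounded (aₙ → ∞ as n → ∞)


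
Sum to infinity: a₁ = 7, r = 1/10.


S∞ = a₁/(1-r) = 7/(1 - 1/10)
= 7/(9/10)
= 70/9

S∞ = 70/9


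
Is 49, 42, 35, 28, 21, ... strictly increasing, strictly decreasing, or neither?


Differences: -7, -7, -7, -7
All differences < 0 → strictly DECREASING

Monotonically decreasing


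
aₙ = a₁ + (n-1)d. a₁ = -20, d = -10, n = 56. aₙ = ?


aₙ = a₁ + (n-1)d
= -20 + (56-1)×-10
= -20 - 550
= -570

a_56 = -570


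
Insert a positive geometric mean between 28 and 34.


GM = √(28×34) = √952 = 30.8545

GM = 30.8545


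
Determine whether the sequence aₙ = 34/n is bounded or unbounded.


a₁ = 34, a₂ = 34/2, a₃ = 34/3, ...
0 < aₙ ≤ 34 for all n ≥ 1
Lower bound: 0, Upper bound: 34
The sequence IS bounded

Bounded (0 < aₙ ≤ 34)


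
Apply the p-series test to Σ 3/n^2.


p-series test: Σ c/n^p converges if p > 1, diverges if p ≤ 1 (constant c > 0 doesn't affect convergence).
p = 2
2 > 1 → CONVERGES

Converges (p = 2 > 1)


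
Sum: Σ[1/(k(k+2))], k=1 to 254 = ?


1/(k(k+2)) = (1/2)·(1/k - 1/(k+2)) (partial fractions)
Telescoping: Σ = (1/2)·(1 + 1/2 - 1/255 - 1/256) = 97409/130560

Sum = 97409/130560


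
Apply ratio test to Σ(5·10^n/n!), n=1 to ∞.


aₙ = 5·10^n/n!
a_{n+1}/aₙ = 10^(n+1)/(n+1)! × n!/10^n  (constant 5 cancels)
= 10/(n+1)
L = lim(n→∞) 10/(n+1) = 0
L < 1 → series CONVERGES

Converges (ratio test: L = 0 < 1)


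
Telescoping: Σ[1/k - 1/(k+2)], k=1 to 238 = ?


Telescoping with gap 2: two head and two tail terms survive.
= (1 + 1/2) - (1/239 + 1/240)
= 3/2 - 1/239 - 1/240 = 85561/57360

Sum = 85561/57360


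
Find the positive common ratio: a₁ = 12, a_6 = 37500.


r^(n-1) = aₙ/a₁
r^5 = 37500/12 = 3125
r = 3125^(1/5)
= 5

r = 5
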